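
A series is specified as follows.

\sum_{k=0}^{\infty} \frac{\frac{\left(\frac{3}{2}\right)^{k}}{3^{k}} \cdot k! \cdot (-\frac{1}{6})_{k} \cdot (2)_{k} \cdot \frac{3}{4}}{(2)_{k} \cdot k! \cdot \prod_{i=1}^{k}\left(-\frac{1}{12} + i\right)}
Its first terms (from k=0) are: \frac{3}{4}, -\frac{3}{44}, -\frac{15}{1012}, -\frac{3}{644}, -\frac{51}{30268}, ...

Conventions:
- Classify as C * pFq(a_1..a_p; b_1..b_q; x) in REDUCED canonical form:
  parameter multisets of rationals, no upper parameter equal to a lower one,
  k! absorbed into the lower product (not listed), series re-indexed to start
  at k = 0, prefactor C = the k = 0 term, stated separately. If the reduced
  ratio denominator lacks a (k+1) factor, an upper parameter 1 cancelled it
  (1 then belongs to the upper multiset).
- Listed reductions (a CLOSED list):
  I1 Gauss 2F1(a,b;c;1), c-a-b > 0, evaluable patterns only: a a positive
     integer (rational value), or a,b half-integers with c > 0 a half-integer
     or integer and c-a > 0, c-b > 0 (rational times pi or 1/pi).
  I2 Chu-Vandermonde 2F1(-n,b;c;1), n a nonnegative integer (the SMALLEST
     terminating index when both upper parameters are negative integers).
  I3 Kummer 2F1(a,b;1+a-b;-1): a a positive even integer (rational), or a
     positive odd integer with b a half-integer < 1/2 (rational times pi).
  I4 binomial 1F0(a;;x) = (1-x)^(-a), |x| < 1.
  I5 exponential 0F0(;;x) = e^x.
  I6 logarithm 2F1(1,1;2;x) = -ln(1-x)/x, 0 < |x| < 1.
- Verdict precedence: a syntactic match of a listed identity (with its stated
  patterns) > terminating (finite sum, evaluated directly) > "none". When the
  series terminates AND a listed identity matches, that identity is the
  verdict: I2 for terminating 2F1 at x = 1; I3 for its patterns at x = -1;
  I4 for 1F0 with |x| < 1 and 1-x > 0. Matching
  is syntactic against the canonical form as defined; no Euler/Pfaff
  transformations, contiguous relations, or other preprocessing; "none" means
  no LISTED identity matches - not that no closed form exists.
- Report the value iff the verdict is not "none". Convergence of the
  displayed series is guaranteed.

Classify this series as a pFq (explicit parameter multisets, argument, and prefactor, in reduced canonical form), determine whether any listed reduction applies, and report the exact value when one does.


Prefactor \frac{3}{4}, argument \frac{1}{2}: 2F1 with upper {-\frac{1}{6}, 1} over lower {\frac{11}{12}}. Verdict: none. No listed pattern accepts 2F1(-\frac{1}{6}, 1; \frac{11}{12}; \frac{1}{2}).

First insight: from the first term \frac{3}{4}: the two k-th powers (prefactor 3/4) combine into one argument.
Step ratio: r(k) = \frac{1}{2} * (k-\frac{1}{6}) (k+1) / [(k+\frac{11}{12}) (k+1)] - rational in k, leading ratio \frac{1}{2}; with t_0 = \frac{3}{4}, classification follows.


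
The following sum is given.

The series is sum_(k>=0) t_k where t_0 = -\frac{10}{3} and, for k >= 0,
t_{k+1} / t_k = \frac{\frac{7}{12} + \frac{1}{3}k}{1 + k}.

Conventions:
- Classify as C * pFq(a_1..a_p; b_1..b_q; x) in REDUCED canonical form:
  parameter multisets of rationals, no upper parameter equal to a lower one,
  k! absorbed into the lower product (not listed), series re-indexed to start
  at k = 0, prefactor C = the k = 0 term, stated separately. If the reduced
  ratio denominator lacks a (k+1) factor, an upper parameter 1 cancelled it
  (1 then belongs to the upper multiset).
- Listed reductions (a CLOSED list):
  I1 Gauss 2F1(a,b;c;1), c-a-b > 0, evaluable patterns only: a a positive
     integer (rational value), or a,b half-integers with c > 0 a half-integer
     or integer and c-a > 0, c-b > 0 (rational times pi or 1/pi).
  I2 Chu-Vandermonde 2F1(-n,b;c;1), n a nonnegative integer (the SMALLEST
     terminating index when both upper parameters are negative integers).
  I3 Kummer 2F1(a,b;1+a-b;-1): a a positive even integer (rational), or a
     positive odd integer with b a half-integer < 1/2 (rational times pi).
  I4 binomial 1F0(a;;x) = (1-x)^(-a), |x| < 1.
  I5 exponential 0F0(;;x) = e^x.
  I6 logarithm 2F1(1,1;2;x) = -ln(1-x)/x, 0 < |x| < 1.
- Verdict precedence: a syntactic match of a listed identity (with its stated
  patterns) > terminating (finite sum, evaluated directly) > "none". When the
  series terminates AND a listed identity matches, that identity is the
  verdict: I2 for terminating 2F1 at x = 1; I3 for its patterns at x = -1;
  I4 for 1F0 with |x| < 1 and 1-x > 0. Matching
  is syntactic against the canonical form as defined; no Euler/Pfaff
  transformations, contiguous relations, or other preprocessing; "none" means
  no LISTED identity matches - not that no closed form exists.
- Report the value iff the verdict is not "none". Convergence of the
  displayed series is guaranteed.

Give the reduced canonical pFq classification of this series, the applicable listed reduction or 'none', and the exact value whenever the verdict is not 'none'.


With C = -\frac{10}{3}: the canonical form is 1F0(\frac{7}{4}; -; \frac{1}{3}). Verdict: the I4 binomial reduction matches (the 1F0 binomial series: exponent -7/4, x = \frac{1}{3}). Sum: \left(-\frac{10}{3}\right) \cdot \left(\frac{2}{3}\right)^{-\frac{7}{4}}.

First insight: from the first term -\frac{10}{3}: the expanded ratio factors over Q; C = -10/3, x = 1/3, roots give parameters.
Term ratio: r(k) = \frac{1}{3} * (k+\frac{7}{4}) / [(k+1)] - rational in k. x = \frac{1}{3}; t_0 = -\frac{10}{3}; negate the roots.


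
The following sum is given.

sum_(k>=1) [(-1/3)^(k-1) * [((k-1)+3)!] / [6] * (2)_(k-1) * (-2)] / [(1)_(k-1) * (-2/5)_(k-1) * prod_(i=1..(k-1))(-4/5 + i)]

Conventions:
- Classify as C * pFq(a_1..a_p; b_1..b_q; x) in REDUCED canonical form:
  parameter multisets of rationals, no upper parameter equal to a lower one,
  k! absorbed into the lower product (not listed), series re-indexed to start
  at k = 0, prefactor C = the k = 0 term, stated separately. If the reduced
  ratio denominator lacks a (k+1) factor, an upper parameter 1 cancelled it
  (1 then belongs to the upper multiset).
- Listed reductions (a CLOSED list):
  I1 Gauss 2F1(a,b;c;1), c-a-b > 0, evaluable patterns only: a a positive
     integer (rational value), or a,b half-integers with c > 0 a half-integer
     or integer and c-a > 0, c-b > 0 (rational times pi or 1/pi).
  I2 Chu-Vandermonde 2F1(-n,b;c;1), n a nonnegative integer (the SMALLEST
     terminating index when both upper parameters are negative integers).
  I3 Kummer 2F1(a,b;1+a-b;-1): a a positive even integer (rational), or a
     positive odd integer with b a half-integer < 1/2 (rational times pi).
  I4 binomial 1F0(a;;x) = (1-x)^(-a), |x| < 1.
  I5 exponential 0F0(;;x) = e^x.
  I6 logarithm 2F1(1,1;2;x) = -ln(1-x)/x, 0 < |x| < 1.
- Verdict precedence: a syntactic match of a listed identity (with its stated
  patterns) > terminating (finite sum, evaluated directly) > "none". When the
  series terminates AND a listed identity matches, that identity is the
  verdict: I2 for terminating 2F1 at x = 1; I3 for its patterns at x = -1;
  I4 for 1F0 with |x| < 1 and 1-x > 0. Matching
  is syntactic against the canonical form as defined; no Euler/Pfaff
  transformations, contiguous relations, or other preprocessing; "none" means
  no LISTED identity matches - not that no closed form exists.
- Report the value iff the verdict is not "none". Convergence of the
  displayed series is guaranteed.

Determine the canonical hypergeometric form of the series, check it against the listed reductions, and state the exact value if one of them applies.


At argument -1/3: a 2F2 with upper {2, 4}, lower {-2/5, 1/5}, scaled by C = -2. Verdict: none. No listed pattern accepts 2F2(2, 4; -2/5, 1/5; -1/3).

First insight: with t_0 = -2, the lower running product (C = -2, x = -1/3) is a rising factorial.
Step ratio: r(k) = (-1/3) * (k+2) (k+4) / [(k-2/5) (k+1/5) (k+1)] - poly over poly, x = (-1/3) from leading terms; C = -2 at k = 0.


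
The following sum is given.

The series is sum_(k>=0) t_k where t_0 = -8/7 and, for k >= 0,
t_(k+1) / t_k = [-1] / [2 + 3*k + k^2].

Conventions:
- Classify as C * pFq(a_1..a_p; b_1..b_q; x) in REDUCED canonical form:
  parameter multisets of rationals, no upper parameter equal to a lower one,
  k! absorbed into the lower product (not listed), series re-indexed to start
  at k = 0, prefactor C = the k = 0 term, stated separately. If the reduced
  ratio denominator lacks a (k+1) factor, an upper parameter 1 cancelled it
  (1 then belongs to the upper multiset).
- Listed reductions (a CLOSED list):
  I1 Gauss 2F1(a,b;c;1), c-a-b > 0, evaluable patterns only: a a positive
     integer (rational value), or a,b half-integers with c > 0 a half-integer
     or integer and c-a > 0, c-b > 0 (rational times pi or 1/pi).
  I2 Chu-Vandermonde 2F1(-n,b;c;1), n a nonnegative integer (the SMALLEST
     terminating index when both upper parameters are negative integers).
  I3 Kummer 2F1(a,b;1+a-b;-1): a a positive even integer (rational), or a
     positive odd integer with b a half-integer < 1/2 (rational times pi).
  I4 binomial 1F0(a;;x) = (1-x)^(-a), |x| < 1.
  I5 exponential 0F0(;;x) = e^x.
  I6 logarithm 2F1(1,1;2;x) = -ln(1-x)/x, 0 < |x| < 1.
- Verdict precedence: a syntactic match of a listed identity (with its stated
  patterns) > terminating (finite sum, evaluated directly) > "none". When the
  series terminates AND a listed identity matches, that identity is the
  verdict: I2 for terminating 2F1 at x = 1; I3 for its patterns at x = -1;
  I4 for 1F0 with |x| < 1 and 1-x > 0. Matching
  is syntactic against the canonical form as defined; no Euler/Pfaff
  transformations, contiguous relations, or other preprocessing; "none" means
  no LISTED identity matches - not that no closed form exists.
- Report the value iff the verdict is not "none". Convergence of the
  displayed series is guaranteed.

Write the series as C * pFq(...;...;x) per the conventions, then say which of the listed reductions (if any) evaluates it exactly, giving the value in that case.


Classification (C = -8/7): 0F1 with upper {-}, lower {2}, argument x = -1. Verdict: none - at argument -1 the multisets {-} ; {2} match no listed identity.

Key observation: t_0 being -8/7, the expanded ratio factors over Q; C = -8/7, roots give parameters.
Step ratio: r(k) = (-1) * 1 / [(k+2) (k+1)] - poly over poly, x = (-1) from leading terms; C = -8/7 at k = 0.


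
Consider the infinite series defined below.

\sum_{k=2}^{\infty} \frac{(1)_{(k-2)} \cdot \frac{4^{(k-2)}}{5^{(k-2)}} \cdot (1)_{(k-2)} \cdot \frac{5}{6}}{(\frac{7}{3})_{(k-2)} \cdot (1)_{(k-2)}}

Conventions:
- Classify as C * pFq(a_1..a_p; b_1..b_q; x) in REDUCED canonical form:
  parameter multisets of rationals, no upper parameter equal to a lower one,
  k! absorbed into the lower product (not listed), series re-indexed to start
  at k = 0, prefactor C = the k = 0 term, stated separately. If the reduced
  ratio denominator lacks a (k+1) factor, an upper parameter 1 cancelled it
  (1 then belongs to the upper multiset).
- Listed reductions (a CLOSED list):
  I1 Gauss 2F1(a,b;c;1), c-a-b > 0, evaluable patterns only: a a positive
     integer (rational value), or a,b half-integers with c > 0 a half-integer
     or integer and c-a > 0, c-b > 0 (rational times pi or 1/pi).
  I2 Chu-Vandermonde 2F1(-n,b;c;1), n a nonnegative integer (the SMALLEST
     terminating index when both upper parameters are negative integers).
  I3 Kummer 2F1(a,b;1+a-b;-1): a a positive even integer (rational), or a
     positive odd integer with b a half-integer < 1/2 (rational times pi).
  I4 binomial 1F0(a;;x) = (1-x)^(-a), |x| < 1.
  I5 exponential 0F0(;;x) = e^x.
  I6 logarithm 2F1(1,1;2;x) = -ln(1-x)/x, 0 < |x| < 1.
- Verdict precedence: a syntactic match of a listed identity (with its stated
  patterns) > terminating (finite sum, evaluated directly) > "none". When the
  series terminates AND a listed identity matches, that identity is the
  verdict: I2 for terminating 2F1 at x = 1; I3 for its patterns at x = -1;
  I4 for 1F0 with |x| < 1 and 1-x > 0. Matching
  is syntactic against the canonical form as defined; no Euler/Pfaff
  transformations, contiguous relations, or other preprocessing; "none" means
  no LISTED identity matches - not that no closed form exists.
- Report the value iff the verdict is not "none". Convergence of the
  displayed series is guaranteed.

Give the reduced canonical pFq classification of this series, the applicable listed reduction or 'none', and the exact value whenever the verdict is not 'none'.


Key step: from the first term \frac{5}{6}: the two geometric factors (prefactor 5/6) combine into one argument.
Adjacent-term ratio: r(k) = \frac{4}{5} * (k+1) (k+1) / [(k+\frac{7}{3}) (k+1)] - rational; roots negated = parameters, x = \frac{4}{5}, C = \frac{5}{6}.

At argument \frac{4}{5}: a 2F1 with upper {1, 1}, lower {\frac{7}{3}}, scaled by C = \frac{5}{6}. Verdict: none - this 2F1 at x = \frac{4}{5} matches no listed pattern, and upper {1, 1} holds no stopper.


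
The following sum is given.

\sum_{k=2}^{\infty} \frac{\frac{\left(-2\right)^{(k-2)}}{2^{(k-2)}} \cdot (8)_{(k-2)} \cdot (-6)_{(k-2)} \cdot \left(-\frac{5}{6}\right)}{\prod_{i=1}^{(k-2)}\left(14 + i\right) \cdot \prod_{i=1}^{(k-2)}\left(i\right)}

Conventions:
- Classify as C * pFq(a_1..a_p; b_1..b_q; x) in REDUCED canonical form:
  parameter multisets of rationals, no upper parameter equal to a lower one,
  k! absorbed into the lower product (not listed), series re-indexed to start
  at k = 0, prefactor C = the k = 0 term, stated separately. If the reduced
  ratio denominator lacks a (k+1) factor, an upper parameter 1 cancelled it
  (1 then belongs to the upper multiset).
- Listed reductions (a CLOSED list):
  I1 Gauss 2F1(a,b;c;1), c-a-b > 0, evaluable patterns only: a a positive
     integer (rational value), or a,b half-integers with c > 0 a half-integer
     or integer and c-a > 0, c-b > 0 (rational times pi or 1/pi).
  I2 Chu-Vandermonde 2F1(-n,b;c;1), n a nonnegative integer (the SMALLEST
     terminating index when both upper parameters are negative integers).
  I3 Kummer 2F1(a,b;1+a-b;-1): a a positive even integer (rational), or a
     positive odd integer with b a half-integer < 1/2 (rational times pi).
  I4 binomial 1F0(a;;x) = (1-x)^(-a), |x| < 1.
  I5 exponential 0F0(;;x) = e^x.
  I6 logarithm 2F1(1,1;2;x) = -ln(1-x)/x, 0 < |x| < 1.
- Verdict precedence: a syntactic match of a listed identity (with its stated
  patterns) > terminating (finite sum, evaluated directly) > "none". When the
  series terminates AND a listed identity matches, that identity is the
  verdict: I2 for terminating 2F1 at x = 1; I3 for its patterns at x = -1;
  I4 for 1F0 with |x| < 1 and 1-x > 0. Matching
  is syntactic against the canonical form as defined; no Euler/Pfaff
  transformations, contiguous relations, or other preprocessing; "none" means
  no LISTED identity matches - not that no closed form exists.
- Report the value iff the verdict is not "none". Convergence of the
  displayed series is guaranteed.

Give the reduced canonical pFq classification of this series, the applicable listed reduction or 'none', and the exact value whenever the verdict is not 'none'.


With C = -\frac{5}{6}: the canonical form is 2F1(-6, 8; 15; -1). Verdict: Kummer (I3) matches (x = -1; c = 15 equals 1+a-b for upper {-6, 8}: listed pattern). Exact value: -\frac{143}{12}.

The tell: t_0 being -\frac{5}{6}, the two k-th powers (C = -5/6, x = -1) combine into one argument.
Adjacent-term ratio: r(k) = -1 * (k-6) (k+8) / [(k+15) (k+1)] - rational in k, leading ratio -1; with t_0 = -\frac{5}{6}, classification follows.


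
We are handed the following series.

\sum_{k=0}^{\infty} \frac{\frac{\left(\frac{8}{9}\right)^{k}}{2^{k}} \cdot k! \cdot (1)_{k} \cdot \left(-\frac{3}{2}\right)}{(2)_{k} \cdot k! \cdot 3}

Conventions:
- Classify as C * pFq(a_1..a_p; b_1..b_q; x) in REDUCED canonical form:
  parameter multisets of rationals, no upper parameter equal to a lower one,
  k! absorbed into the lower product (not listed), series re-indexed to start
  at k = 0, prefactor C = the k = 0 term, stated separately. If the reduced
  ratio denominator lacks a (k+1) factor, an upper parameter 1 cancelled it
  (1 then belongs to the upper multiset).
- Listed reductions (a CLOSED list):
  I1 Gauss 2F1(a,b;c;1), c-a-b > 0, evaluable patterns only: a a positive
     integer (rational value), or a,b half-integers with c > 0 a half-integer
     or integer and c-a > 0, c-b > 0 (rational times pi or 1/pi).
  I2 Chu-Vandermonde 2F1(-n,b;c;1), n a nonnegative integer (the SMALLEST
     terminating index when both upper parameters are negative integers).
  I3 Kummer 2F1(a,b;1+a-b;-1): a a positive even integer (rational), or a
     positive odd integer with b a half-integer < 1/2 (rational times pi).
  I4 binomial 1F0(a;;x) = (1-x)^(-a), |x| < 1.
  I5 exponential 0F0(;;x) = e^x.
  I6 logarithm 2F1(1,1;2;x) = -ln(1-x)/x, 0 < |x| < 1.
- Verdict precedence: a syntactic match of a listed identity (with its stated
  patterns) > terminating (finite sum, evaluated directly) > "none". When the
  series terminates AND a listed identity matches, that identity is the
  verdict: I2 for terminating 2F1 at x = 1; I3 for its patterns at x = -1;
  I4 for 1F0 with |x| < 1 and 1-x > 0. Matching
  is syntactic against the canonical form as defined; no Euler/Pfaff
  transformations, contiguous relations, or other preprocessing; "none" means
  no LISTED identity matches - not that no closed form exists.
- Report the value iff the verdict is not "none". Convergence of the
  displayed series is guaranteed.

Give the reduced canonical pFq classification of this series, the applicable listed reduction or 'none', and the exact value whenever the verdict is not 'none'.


The tell: from the first term -\frac{1}{2}: the two k-th powers (C = -1/2, x = 4/9) combine into one argument.
Consecutive-term ratio: r(k) = \frac{4}{9} * (k+1) (k+1) / [(k+2) (k+1)] - rational in k. x = \frac{4}{9}; t_0 = -\frac{1}{2}; negate the roots.

The series (x = \frac{4}{9}) is 2F1: upper {1, 1}, lower {2}, prefactor -\frac{1}{2}. Verdict: the logarithmic series (I6) applies (the logarithm: parameters (1,1;2), x = \frac{4}{9}). Its exact value is \frac{9}{8} \cdot \ln\left(\frac{5}{9}\right).


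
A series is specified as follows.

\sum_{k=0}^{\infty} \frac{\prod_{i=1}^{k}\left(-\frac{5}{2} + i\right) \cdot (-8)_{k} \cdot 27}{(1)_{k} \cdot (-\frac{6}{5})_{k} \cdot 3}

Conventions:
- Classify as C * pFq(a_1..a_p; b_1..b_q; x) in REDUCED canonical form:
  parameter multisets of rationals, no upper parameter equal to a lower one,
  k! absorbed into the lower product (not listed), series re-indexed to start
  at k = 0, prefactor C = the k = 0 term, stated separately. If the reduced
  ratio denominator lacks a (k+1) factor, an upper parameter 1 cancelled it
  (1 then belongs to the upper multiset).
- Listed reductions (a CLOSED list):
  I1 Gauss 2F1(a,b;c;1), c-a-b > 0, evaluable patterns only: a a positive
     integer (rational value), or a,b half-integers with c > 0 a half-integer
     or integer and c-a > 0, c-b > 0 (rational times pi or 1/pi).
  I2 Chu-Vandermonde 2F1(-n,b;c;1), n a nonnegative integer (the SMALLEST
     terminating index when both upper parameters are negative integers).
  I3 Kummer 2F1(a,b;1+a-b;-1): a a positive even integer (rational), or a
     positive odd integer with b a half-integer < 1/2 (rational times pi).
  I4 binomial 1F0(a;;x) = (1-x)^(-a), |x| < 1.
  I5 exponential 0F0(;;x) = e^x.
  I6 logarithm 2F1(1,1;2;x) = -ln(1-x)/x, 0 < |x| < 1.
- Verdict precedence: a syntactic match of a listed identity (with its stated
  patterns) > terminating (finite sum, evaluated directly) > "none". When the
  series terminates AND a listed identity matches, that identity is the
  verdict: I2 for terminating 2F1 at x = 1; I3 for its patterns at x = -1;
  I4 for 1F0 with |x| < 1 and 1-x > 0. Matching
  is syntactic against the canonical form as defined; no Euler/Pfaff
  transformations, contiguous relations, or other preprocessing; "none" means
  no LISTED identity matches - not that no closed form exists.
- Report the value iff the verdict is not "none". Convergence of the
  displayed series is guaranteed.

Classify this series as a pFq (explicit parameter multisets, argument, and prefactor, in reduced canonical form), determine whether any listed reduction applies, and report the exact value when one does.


Reduced: x = 1, 2F1, upper = {-8, -\frac{3}{2}}, lower = {-\frac{6}{5}}, C = 9. Verdict (x = 1): Vandermonde's identity (I2) applies (terminating 2F1 at x = 1 with n = 8, b = -3/2, c = -\frac{6}{5}). Value: \frac{4924629567}{18055168}.

Structural cue: t_0 = 9 here, and the running product (C = 9) telescopes to a rising factorial.
Consecutive-term ratio: r(k) = 1 * (k-8) (k-\frac{3}{2}) / [(k-\frac{6}{5}) (k+1)] - poly over poly, x = 1 from leading terms; C = 9 at k = 0.


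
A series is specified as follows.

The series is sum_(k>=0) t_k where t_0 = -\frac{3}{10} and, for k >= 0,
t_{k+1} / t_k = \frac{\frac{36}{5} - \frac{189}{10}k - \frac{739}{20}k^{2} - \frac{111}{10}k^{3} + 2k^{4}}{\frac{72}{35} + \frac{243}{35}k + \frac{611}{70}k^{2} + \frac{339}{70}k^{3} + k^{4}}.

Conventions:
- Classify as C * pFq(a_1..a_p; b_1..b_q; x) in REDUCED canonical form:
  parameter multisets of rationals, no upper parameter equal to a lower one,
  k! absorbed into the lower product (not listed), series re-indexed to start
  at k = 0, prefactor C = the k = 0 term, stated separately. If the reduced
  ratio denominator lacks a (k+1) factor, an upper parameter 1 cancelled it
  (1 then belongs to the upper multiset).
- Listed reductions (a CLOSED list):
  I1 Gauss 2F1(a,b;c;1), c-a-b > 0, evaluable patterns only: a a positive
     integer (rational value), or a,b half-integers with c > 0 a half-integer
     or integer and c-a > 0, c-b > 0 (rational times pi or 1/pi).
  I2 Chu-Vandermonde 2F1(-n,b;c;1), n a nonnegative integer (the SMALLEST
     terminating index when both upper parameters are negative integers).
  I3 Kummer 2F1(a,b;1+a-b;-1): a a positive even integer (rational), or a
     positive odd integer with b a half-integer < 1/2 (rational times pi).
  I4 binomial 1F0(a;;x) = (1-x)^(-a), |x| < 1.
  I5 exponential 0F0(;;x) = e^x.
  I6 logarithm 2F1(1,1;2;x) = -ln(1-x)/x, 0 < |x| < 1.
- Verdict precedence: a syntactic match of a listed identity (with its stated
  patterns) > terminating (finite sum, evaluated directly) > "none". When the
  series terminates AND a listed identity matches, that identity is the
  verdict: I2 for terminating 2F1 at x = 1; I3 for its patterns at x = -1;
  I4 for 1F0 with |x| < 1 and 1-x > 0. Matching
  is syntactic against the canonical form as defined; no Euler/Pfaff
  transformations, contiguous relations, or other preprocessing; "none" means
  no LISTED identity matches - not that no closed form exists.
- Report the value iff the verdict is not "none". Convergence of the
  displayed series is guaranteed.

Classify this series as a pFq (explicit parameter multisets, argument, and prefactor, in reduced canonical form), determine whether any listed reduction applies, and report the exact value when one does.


Structural cue: with t_0 = -\frac{3}{10}, the parameter 6/5 appears in both the upper and lower lists and cancels (alongside the other common factor).
Adjacent-term ratio: r(k) = 2 * (k-8) (k-\frac{1}{4}) / [(k+\frac{8}{7}) (k+1)] - poly over poly, x = 2 from leading terms; C = -\frac{3}{10} at k = 0.

The series (x = 2) is 2F1: upper {-8, -\frac{1}{4}}, lower {\frac{8}{7}}, prefactor -\frac{3}{10}. Verdict: terminating at k = 8: the factor (-8)_k kills every later term; summing the 9 survivors is exact. Its exact value is -\frac{72163963213}{112369664000}.


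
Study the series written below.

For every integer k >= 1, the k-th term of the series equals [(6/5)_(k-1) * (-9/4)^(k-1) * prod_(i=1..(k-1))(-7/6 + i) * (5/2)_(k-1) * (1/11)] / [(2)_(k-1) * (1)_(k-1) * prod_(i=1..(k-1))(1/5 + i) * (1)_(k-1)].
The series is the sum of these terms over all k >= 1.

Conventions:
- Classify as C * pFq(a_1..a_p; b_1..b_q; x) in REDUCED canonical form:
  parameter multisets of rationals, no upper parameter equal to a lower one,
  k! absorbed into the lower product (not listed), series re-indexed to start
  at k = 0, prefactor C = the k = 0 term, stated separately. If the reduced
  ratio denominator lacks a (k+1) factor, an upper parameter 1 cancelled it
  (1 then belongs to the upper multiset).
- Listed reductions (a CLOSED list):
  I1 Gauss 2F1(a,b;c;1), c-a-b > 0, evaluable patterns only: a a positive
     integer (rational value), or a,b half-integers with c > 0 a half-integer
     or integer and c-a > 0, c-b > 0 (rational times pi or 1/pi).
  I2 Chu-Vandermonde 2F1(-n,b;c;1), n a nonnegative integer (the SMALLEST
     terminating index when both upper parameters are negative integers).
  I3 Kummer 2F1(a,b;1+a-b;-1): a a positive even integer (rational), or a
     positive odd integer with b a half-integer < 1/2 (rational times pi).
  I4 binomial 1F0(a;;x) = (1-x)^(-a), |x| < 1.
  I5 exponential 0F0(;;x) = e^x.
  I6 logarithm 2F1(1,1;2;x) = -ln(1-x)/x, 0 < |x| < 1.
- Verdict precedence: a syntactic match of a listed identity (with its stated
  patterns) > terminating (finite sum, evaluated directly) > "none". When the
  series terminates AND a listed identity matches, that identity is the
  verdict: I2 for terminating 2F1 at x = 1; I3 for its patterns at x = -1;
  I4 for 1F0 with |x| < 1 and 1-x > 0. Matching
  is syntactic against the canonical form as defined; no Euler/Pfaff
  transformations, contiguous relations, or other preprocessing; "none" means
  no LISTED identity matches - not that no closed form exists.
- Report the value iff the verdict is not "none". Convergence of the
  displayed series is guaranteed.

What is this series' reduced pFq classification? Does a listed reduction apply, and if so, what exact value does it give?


This is 1/11 * 2F2(-1/6, 5/2; 1, 2; -9/4) in reduced canonical form. Verdict: none - at argument -9/4 the multisets {-1/6, 5/2} ; {1, 2} match no listed identity.

Key step: t_0 = 1/11 here, and (1)_k (C = 1/11) is k! itself.
Term ratio: r(k) = (-9/4) * (k-1/6) (k+5/2) / [(k+1) (k+2) (k+1)] - rational; roots negated = parameters, x = (-9/4), C = 1/11.


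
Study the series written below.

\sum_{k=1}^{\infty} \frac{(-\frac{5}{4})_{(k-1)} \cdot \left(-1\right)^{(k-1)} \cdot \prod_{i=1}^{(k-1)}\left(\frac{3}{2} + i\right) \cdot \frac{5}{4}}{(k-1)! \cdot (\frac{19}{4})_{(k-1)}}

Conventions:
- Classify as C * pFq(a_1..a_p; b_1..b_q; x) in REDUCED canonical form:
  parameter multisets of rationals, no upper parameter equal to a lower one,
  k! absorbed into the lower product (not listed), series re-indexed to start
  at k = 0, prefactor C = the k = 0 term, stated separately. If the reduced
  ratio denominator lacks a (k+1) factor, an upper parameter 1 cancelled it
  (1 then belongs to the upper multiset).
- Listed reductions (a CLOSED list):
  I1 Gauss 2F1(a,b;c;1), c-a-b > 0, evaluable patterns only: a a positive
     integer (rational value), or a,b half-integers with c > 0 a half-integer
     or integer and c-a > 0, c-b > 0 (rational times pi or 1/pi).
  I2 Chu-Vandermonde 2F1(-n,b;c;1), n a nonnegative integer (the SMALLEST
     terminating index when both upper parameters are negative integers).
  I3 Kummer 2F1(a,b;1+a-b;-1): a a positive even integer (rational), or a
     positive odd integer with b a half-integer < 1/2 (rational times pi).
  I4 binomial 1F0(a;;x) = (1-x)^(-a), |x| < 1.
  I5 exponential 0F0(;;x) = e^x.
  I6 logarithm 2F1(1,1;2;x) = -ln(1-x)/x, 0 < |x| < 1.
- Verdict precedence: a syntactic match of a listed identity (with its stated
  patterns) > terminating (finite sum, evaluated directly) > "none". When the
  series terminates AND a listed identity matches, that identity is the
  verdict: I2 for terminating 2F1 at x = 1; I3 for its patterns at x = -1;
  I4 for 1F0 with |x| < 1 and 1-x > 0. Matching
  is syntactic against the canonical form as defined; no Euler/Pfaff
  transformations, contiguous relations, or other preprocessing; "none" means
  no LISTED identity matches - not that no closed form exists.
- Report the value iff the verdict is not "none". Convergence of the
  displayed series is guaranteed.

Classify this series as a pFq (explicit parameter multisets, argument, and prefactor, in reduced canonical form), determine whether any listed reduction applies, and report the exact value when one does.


With C = \frac{5}{4}: the canonical form is 2F1(-\frac{5}{4}, \frac{5}{2}; \frac{19}{4}; -1). Verdict: none (x = -1): each listed identity misses the multisets {-\frac{5}{4}, \frac{5}{2}} ; {\frac{19}{4}}.

Key observation: x = -1 and the running product (C = 5/4, x = -1) telescopes to a rising factorial.
Ratio: r(k) = -1 * (k-\frac{5}{4}) (k+\frac{5}{2}) / [(k+\frac{19}{4}) (k+1)] - poly over poly, x = -1 from leading terms; C = \frac{5}{4} at k = 0.


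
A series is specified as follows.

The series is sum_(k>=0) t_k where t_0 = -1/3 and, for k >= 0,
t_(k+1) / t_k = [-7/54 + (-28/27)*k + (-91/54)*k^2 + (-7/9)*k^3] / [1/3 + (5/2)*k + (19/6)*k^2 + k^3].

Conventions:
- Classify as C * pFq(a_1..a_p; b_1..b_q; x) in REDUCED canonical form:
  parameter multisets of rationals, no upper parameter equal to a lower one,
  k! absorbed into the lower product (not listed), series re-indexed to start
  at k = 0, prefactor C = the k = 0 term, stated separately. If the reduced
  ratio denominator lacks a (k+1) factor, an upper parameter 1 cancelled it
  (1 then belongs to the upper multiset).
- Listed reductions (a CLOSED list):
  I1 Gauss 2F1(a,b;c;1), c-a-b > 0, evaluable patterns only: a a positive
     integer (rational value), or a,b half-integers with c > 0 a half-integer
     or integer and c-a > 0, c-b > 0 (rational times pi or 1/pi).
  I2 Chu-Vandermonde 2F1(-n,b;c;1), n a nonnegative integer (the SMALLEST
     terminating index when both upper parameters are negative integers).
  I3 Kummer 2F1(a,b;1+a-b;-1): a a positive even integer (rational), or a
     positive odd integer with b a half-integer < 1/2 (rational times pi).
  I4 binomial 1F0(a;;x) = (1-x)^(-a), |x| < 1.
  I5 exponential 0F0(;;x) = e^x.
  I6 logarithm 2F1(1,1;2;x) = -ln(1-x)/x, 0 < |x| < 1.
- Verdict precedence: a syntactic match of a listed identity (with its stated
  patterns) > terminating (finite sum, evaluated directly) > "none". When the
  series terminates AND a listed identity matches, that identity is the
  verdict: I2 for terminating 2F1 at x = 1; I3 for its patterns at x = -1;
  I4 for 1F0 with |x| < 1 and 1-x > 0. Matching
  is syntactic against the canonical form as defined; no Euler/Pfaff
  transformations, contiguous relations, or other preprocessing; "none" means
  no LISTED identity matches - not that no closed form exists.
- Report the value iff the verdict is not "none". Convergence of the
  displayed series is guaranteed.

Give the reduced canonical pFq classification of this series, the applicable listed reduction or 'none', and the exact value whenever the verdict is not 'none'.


The tell: with t_0 = -1/3, the expanded ratio factors over Q; prefactor -1/3, roots give parameters.
Term ratio: r(k) = (-7/9) * (k+1) (k+1) / [(k+2) (k+1)] - poly over poly, x = (-7/9) from leading terms; C = -1/3 at k = 0.

At argument -7/9: a 2F1 with upper {1, 1}, lower {2}, scaled by C = -1/3. Verdict at x = -7/9: logarithm (I6) matches (the logarithm: parameters (1,1;2), x = -7/9). Sum: (-3/7) * ln(16/9).


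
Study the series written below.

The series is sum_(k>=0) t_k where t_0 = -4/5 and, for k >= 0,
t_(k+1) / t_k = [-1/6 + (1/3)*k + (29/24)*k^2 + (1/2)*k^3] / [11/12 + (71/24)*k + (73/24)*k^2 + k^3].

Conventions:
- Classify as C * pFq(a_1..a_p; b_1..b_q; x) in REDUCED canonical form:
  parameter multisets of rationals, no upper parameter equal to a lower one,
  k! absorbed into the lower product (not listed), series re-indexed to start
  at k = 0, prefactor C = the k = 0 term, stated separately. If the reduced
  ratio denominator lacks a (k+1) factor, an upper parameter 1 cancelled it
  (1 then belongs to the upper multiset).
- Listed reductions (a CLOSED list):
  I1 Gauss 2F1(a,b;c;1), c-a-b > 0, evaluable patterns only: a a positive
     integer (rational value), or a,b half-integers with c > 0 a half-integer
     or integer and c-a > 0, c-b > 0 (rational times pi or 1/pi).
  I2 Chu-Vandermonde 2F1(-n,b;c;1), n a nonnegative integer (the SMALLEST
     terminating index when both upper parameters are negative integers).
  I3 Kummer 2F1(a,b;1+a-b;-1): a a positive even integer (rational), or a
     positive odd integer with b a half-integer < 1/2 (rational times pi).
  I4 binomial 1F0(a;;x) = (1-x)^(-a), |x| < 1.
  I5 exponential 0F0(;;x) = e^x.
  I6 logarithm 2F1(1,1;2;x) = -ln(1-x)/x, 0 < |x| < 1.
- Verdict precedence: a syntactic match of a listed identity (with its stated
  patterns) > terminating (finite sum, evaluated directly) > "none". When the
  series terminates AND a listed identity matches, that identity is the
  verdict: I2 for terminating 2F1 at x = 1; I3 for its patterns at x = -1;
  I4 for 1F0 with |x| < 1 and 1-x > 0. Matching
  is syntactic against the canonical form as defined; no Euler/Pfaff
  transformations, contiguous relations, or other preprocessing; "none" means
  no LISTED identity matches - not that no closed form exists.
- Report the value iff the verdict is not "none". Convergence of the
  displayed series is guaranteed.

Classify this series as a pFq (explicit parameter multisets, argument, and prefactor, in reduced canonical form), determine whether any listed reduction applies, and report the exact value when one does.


Canonical form: C = -4/5 times 2F1 with upper {-1/4, 2}, lower {11/8}, x = 1/2. Verdict: none here - no I1-I6 shape fits x = 1/2 with lower {11/8}.

Key step: t_0 = -4/5 here, and roots of the ratio polynomials (C = -4/5, x = 1/2) are the negated parameters.
Step ratio: r(k) = (1/2) * (k-1/4) (k+2) / [(k+11/8) (k+1)] - rational in k, leading ratio (1/2); with t_0 = -4/5, classification follows.


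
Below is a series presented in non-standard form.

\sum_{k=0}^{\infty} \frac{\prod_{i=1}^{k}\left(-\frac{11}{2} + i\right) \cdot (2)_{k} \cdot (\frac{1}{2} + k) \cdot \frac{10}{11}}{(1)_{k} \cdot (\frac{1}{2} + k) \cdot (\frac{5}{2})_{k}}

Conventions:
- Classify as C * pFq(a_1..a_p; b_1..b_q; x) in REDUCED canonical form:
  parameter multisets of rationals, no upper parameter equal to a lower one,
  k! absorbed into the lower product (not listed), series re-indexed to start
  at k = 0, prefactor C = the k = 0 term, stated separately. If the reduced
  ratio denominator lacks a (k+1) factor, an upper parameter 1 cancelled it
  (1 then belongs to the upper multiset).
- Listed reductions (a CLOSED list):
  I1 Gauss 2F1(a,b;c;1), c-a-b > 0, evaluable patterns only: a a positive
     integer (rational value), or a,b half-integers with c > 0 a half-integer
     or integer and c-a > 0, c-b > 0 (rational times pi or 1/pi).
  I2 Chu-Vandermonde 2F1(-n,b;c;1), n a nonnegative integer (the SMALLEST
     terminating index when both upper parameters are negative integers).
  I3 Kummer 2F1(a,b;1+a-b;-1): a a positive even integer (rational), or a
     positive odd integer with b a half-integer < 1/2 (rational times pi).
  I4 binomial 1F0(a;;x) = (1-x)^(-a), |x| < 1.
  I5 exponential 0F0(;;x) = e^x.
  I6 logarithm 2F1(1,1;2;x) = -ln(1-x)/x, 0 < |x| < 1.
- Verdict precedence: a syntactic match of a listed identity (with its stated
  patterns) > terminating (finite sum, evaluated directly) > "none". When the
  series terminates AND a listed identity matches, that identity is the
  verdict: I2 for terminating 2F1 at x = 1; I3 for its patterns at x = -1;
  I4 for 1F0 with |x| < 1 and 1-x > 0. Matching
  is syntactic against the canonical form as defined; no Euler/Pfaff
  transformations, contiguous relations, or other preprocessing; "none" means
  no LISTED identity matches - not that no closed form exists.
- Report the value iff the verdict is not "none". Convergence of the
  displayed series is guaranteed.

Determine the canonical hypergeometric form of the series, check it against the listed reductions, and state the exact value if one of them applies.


Classification (C = \frac{10}{11}): 2F1 with upper {-\frac{9}{2}, 2}, lower {\frac{5}{2}}, argument x = 1. Verdict (x = 1): Gauss (I1, integer-parameter pattern) applies (x = 1: the Gamma ratio telescopes since c-a-b = 5 > 0 and a = 2 in Z>0). Its exact value is \frac{1}{44}.

Structural cue: t_0 being \frac{10}{11}, the factor k + 1/2 cancels (top and bottom), leaving C = 10/11.
Consecutive-term ratio: r(k) = 1 * (k-\frac{9}{2}) (k+2) / [(k+\frac{5}{2}) (k+1)] - rational in k. x = 1; t_0 = \frac{10}{11}; negate the roots.


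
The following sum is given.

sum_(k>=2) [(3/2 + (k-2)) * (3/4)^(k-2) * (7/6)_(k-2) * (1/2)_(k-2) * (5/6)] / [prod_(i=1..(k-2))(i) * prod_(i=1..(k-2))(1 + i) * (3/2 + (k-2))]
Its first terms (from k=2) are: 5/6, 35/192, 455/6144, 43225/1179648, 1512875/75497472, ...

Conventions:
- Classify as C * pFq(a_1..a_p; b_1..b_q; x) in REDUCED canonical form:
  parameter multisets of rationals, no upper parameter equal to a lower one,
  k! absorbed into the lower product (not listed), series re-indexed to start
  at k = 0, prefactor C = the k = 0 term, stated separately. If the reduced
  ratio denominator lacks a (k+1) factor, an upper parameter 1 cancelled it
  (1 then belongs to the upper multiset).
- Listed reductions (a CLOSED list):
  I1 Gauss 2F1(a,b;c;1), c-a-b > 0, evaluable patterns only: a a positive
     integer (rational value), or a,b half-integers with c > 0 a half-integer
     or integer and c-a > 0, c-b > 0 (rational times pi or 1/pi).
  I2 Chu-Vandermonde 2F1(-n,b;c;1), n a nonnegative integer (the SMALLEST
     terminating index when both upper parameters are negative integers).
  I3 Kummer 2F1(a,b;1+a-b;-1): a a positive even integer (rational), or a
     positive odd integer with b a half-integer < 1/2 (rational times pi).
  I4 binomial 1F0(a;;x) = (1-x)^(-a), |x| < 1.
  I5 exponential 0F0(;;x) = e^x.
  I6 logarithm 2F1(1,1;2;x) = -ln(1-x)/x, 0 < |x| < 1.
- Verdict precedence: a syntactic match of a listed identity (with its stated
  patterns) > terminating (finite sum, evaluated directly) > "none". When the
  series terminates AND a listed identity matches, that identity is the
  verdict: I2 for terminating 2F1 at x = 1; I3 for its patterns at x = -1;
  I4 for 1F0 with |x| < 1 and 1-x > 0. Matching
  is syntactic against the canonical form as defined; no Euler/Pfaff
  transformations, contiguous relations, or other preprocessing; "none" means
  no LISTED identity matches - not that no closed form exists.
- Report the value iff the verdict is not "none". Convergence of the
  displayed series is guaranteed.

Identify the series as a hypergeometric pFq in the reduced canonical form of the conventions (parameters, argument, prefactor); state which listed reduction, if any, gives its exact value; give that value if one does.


First insight: from the first term 5/6: the product of the first k integers (C = 5/6) is k!.
Adjacent-term ratio: r(k) = (3/4) * (k+1/2) (k+7/6) / [(k+2) (k+1)] ; factor over Q: parameters, x = (3/4), and C = 5/6.

With C = 5/6: the canonical form is 2F1(1/2, 7/6; 2; 3/4). Verdict: none. No listed pattern accepts 2F1(1/2, 7/6; 2; 3/4).


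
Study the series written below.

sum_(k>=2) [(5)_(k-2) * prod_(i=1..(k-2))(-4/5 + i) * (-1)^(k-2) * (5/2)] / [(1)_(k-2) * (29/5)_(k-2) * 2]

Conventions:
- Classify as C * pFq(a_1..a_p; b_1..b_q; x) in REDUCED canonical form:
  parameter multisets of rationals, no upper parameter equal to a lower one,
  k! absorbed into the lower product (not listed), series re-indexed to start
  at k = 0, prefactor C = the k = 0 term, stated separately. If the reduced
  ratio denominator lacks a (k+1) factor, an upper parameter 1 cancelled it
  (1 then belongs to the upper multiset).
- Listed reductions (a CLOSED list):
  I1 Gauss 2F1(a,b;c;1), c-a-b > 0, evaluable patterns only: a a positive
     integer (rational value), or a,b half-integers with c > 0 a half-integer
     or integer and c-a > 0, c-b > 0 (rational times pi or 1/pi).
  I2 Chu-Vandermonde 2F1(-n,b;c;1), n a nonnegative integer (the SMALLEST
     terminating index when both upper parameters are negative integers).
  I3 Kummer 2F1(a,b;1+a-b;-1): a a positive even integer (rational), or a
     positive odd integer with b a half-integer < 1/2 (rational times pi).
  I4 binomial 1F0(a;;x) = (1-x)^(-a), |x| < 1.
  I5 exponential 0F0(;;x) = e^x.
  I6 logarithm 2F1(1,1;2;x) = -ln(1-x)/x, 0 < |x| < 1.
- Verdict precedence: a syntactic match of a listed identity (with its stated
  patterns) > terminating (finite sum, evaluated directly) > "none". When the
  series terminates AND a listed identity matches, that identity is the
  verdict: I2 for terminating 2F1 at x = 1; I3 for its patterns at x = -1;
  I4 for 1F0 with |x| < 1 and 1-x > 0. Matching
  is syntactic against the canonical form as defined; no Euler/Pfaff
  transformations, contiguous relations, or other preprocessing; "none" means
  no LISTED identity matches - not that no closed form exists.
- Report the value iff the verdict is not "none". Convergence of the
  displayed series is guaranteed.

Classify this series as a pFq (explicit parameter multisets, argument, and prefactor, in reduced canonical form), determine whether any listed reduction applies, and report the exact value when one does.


Key observation: with t_0 = 5/4, the running product (C = 5/4, x = -1) telescopes to a rising factorial.
Term ratio: r(k) = (-1) * (k+1/5) (k+5) / [(k+29/5) (k+1)] - rational; roots negated = parameters, x = (-1), C = 5/4.

Canonical form: C = 5/4 times 2F1 with upper {1/5, 5}, lower {29/5}, x = -1. Verdict: none. Every listed pattern misses the 2F1 form at -1, upper {1/5, 5}.
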